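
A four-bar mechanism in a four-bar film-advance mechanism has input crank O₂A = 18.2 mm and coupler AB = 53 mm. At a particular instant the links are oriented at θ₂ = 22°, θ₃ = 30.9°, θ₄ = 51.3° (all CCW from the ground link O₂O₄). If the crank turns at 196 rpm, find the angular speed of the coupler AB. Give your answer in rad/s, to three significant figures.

ω₂ = 20.53 rad/s (from 196 rpm).
Differentiating the loop-closure r₂e^{iθ₂}+r₃e^{iθ₃}=r₁+r₄e^{iθ₄} gives r₂ω₂e^{iθ₂}+r₃ω₃e^{iθ₃}=r₄ω₄e^{iθ₄}.
Eliminating the other unknown: ω₃ = r₂ω₂ sin(θ₄−θ₂) / [r₃ sin(θ₃−θ₄)].
Numerator sine = +0.48938; denominator sine = -0.34857.
Result = 0.0182·20.53·(+0.48938) / (0.053·(-0.34857)) = -9.8955 rad/s; magnitude 9.8955 rad/s.

9.90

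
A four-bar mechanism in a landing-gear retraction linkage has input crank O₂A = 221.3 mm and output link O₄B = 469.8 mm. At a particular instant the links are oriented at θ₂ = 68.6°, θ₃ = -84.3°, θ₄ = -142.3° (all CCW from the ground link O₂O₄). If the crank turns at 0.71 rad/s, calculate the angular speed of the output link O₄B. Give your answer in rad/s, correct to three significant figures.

0.180

ω₂ = 0.71 rad/s
Differentiating the loop-closure r₂e^{iθ₂}+r₃e^{iθ₃}=r₁+r₄e^{iθ₄} gives r₂ω₂e^{iθ₂}+r₃ω₃e^{iθ₃}=r₄ω₄e^{iθ₄}.
Eliminating the other unknown: ω₄ = r₂ω₂ sin(θ₂−θ₃) / [r₄ sin(θ₄−θ₃)].
Numerator sine = +0.45554; denominator sine = -0.84805.
Result = 0.2213·0.71·(+0.45554) / (0.4698·(-0.84805)) = -0.17965 rad/s; magnitude 0.17965 rad/s.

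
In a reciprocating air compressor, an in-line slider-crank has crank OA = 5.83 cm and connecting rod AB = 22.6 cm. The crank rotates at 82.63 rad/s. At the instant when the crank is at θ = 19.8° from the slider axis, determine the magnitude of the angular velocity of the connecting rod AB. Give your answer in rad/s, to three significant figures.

20.1

ω = 82.63 rad/s
The rod makes angle φ with the slider axis where L sinφ = r sinθ; differentiating, L cosφ·φ̇ = r ω cosθ.
L cosφ = √(L² − r² sin²θ) = 0.22514 m.
|ω_rod| = r ω |cosθ| / √(L² − r² sin²θ) = 0.0583·82.63·0.94088/0.22514 = 20.132 rad/s.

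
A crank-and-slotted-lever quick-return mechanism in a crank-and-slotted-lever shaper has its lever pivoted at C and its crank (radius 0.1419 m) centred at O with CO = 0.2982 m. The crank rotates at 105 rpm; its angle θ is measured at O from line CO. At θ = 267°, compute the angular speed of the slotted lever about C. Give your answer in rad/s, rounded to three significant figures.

1.88

ω = 11 rad/s (from 105 rpm).
Crank pin A relative to C: A = (d + r cosθ, r sinθ); lever angle φ = atan2(r sinθ, d + r cosθ).
Differentiating tanφ: φ̇ = rω(d cosθ + r)/(d² + r² + 2dr cosθ).
d² + r² + 2dr cosθ = |CA|² = 0.10463 m²;  d cosθ + r = +0.12629 m.
|ω_lever| = |0.1419·11·+0.12629| / 0.10463 = 1.8833 rad/s.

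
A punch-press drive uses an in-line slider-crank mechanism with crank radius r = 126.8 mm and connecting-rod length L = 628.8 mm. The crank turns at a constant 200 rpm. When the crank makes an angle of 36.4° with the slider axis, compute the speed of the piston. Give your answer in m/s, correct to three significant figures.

1.83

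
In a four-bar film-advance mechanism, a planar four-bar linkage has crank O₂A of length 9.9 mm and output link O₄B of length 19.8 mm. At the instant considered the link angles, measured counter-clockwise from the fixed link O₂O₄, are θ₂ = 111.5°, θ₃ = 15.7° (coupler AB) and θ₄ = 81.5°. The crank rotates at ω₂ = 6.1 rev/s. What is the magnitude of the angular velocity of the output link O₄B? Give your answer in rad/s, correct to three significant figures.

ω₂ = 38.33 rad/s (from 6.1 rev/s).
Differentiating the loop-closure r₂e^{iθ₂}+r₃e^{iθ₃}=r₁+r₄e^{iθ₄} gives r₂ω₂e^{iθ₂}+r₃ω₃e^{iθ₃}=r₄ω₄e^{iθ₄}.
Eliminating the other unknown: ω₄ = r₂ω₂ sin(θ₂−θ₃) / [r₄ sin(θ₄−θ₃)].
Numerator sine = +0.99488; denominator sine = +0.91212.
Result = 0.0099·38.33·(+0.99488) / (0.0198·(+0.91212)) = +20.903 rad/s; magnitude 20.903 rad/s.

20.9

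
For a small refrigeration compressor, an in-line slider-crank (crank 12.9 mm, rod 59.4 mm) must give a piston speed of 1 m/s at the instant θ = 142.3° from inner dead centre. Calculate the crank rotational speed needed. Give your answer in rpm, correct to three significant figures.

1460

For an in-line slider-crank, |v_piston| = rω|sinθ|·[1 + r cosθ/√(L² − r² sin²θ)].
With r = 0.0129 m, L = 0.0594 m, θ = 142.3°: the bracketed kinematic factor |dx/dθ| = 0.0065211 m.
ω = v/|dx/dθ| = 1/0.0065211 = 153.35 rad/s.
N = 60ω/(2π) = 1464.4 rpm.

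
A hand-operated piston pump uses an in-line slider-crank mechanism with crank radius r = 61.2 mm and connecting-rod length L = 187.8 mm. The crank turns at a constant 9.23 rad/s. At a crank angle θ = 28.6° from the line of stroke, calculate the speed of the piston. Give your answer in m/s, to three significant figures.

ω = 9.23 rad/s
For an in-line slider-crank, x = r cosθ + √(L² − r² sin²θ), so v = −rω sinθ·[1 + r cosθ/√(L² − r² sin²θ)].
With r = 0.0612 m, L = 0.1878 m, θ = 28.6°: √(L² − r² sin²θ) = 0.1855 m.
v = −0.0612·9.23·0.47869·[1 + 0.0612·0.87798/0.1855] = -0.34873 m/s.
|v| = 0.34873 m/s.

0.349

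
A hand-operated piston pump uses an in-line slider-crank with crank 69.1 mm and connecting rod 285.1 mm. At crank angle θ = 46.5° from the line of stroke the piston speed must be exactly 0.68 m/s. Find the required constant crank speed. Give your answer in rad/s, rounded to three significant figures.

11.6

For an in-line slider-crank, |v_piston| = rω|sinθ|·[1 + r cosθ/√(L² − r² sin²θ)].
With r = 0.0691 m, L = 0.2851 m, θ = 46.5°: the bracketed kinematic factor |dx/dθ| = 0.058618 m.
ω = v/|dx/dθ| = 0.68/0.058618 = 11.601 rad/s.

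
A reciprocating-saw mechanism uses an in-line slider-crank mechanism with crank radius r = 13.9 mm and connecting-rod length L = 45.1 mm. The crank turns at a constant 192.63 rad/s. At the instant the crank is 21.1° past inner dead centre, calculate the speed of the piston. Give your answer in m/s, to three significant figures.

ω = 192.6 rad/s
For an in-line slider-crank, x = r cosθ + √(L² − r² sin²θ), so v = −rω sinθ·[1 + r cosθ/√(L² − r² sin²θ)].
With r = 0.0139 m, L = 0.0451 m, θ = 21.1°: √(L² − r² sin²θ) = 0.044822 m.
v = −0.0139·192.6·0.36000·[1 + 0.0139·0.93295/0.044822] = -1.2428 m/s.
|v| = 1.2428 m/s.

1.24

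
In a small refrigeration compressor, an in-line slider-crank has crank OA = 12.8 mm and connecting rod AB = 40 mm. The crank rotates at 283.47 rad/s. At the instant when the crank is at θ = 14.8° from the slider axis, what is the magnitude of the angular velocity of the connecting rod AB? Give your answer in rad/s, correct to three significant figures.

88.0

ω = 283.5 rad/s
The rod makes angle φ with the slider axis where L sinφ = r sinθ; differentiating, L cosφ·φ̇ = r ω cosθ.
L cosφ = √(L² − r² sin²θ) = 0.039866 m.
|ω_rod| = r ω |cosθ| / √(L² − r² sin²θ) = 0.0128·283.5·0.96682/0.039866 = 87.995 rad/s.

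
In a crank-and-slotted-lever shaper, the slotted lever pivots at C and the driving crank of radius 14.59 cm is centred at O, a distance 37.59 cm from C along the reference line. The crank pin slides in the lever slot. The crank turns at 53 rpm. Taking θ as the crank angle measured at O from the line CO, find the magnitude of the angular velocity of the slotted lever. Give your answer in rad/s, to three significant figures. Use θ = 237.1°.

ω = 5.55 rad/s (from 53 rpm).
Crank pin A relative to C: A = (d + r cosθ, r sinθ); lever angle φ = atan2(r sinθ, d + r cosθ).
Differentiating tanφ: φ̇ = rω(d cosθ + r)/(d² + r² + 2dr cosθ).
d² + r² + 2dr cosθ = |CA|² = 0.103008 m²;  d cosθ + r = -0.058279 m.
|ω_lever| = |0.1459·5.55·-0.058279| / 0.103008 = 0.45814 rad/s.

0.458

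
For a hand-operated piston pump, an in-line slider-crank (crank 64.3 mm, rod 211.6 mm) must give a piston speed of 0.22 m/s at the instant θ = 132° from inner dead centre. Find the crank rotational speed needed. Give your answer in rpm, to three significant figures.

For an in-line slider-crank, |v_piston| = rω|sinθ|·[1 + r cosθ/√(L² − r² sin²θ)].
With r = 0.0643 m, L = 0.2116 m, θ = 132°: the bracketed kinematic factor |dx/dθ| = 0.037811 m.
ω = v/|dx/dθ| = 0.22/0.037811 = 5.8185 rad/s.
N = 60ω/(2π) = 55.562 rpm.

55.6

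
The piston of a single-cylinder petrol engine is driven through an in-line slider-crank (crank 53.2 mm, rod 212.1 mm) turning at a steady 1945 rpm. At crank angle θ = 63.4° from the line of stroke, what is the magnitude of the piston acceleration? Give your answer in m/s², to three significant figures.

654

ω = 2π·1945/60 = 203.7 rad/s
x(θ) = r cosθ + √(L² − r² sin²θ); with ω constant, a = ω²·d²x/dθ².
d²x/dθ² = −r cosθ − r²(cos2θ)/√u − r⁴ sin²2θ/(4u^{3/2}),  u = L² − r² sin²θ = 0.0427236 m².
Substituting r = 0.0532 m, L = 0.2121 m, θ = 63.4°: d²x/dθ² = -0.015764 m.
a = ω²·d²x/dθ² = (203.7)²·(-0.015764) = -653.97 m/s²;  |a| = 653.97 m/s².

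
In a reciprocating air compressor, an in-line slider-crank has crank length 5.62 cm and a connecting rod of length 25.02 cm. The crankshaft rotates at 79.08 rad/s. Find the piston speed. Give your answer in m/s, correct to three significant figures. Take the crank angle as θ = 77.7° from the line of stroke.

ω = 79.08 rad/s
For an in-line slider-crank, x = r cosθ + √(L² − r² sin²θ), so v = −rω sinθ·[1 + r cosθ/√(L² − r² sin²θ)].
With r = 0.0562 m, L = 0.2502 m, θ = 77.7°: √(L² − r² sin²θ) = 0.2441 m.
v = −0.0562·79.08·0.97705·[1 + 0.0562·0.21303/0.2441] = -4.5553 m/s.
|v| = 4.5553 m/s.

4.56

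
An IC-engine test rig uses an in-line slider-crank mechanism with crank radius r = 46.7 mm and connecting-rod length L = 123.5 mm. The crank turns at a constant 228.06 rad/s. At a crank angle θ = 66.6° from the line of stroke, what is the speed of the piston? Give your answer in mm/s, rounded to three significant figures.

11300

ω = 228.1 rad/s
For an in-line slider-crank, x = r cosθ + √(L² − r² sin²θ), so v = −rω sinθ·[1 + r cosθ/√(L² − r² sin²θ)].
With r = 0.0467 m, L = 0.1235 m, θ = 66.6°: √(L² − r² sin²θ) = 0.11582 m.
v = −0.0467·228.1·0.91775·[1 + 0.0467·0.39715/0.11582] = -11.34 m/s.
|v| = 11.34 m/s = 11340 mm/s.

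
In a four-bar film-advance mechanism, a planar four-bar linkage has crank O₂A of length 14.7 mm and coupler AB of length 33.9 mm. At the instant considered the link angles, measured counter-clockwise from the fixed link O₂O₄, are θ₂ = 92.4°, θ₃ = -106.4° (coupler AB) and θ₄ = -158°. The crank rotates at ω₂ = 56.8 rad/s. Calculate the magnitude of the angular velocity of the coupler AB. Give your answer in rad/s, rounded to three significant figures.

29.6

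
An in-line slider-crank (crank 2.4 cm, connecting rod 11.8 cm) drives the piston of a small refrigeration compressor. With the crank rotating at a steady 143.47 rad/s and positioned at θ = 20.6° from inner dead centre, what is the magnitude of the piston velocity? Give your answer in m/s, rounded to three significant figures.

1.44

ω = 143.5 rad/s
For an in-line slider-crank, x = r cosθ + √(L² − r² sin²θ), so v = −rω sinθ·[1 + r cosθ/√(L² − r² sin²θ)].
With r = 0.024 m, L = 0.118 m, θ = 20.6°: √(L² − r² sin²θ) = 0.1177 m.
v = −0.024·143.5·0.35184·[1 + 0.024·0.93606/0.1177] = -1.4427 m/s.
|v| = 1.4427 m/s.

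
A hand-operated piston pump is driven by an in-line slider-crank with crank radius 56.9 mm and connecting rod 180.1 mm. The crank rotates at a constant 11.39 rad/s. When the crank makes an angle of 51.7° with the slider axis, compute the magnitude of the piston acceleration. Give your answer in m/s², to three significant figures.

4.08

ω = 11.39 rad/s
x(θ) = r cosθ + √(L² − r² sin²θ); with ω constant, a = ω²·d²x/dθ².
d²x/dθ² = −r cosθ − r²(cos2θ)/√u − r⁴ sin²2θ/(4u^{3/2}),  u = L² − r² sin²θ = 0.0304421 m².
Substituting r = 0.0569 m, L = 0.1801 m, θ = 51.7°: d²x/dθ² = -0.031432 m.
a = ω²·d²x/dθ² = (11.39)²·(-0.031432) = -4.0777 m/s²;  |a| = 4.0777 m/s².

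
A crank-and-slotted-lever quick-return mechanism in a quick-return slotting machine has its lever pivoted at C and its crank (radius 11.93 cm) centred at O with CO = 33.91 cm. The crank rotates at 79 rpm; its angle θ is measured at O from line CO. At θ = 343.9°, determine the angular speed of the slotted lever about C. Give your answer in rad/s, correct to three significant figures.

2.12

ω = 8.273 rad/s (from 79 rpm).
Crank pin A relative to C: A = (d + r cosθ, r sinθ); lever angle φ = atan2(r sinθ, d + r cosθ).
Differentiating tanφ: φ̇ = rω(d cosθ + r)/(d² + r² + 2dr cosθ).
d² + r² + 2dr cosθ = |CA|² = 0.206957 m²;  d cosθ + r = +0.4451 m.
|ω_lever| = |0.1193·8.273·+0.4451| / 0.206957 = 2.1226 rad/s.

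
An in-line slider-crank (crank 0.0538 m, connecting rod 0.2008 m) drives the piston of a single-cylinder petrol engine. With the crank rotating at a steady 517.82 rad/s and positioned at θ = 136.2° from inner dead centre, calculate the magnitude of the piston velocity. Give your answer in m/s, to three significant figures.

15.5

ω = 517.8 rad/s
For an in-line slider-crank, x = r cosθ + √(L² − r² sin²θ), so v = −rω sinθ·[1 + r cosθ/√(L² − r² sin²θ)].
With r = 0.0538 m, L = 0.2008 m, θ = 136.2°: √(L² − r² sin²θ) = 0.19732 m.
v = −0.0538·517.8·0.69214·[1 + 0.0538·-0.72176/0.19732] = -15.488 m/s.
|v| = 15.488 m/s.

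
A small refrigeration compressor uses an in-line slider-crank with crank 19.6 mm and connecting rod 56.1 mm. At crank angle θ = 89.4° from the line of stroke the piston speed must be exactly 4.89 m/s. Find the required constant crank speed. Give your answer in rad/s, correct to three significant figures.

249

For an in-line slider-crank, |v_piston| = rω|sinθ|·[1 + r cosθ/√(L² − r² sin²θ)].
With r = 0.0196 m, L = 0.0561 m, θ = 89.4°: the bracketed kinematic factor |dx/dθ| = 0.019675 m.
ω = v/|dx/dθ| = 4.89/0.019675 = 248.53 rad/s.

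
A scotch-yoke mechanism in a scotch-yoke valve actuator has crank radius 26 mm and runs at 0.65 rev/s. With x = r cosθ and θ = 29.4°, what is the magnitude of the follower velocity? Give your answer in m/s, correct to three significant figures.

ω = 4.084 rad/s (from 0.65 rev/s).
x = r cosθ ⇒ ẋ = −rω sinθ.
|v| = rω|sinθ| = 0.026·4.084·|sin 29.4°| = 0.052127 m/s.

0.0521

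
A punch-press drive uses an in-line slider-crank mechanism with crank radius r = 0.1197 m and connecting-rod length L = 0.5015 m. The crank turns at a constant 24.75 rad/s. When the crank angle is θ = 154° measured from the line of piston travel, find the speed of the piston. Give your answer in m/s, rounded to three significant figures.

1.02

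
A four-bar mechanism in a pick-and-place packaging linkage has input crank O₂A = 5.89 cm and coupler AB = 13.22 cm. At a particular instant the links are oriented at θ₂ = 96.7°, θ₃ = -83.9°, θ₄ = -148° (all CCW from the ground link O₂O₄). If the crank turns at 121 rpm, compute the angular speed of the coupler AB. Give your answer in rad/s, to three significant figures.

5.67

ω₂ = 12.67 rad/s (from 121 rpm).
Differentiating the loop-closure r₂e^{iθ₂}+r₃e^{iθ₃}=r₁+r₄e^{iθ₄} gives r₂ω₂e^{iθ₂}+r₃ω₃e^{iθ₃}=r₄ω₄e^{iθ₄}.
Eliminating the other unknown: ω₃ = r₂ω₂ sin(θ₄−θ₂) / [r₃ sin(θ₃−θ₄)].
Numerator sine = +0.90408; denominator sine = +0.89956.
Result = 0.0589·12.67·(+0.90408) / (0.1322·(+0.89956)) = +5.6738 rad/s; magnitude 5.6738 rad/s.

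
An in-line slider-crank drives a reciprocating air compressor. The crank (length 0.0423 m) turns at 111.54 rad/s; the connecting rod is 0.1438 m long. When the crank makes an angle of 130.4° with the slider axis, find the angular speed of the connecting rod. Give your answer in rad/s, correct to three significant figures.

21.8

ω = 111.5 rad/s
The rod makes angle φ with the slider axis where L sinφ = r sinθ; differentiating, L cosφ·φ̇ = r ω cosθ.
L cosφ = √(L² − r² sin²θ) = 0.14015 m.
|ω_rod| = r ω |cosθ| / √(L² − r² sin²θ) = 0.0423·111.5·0.64812/0.14015 = 21.82 rad/s.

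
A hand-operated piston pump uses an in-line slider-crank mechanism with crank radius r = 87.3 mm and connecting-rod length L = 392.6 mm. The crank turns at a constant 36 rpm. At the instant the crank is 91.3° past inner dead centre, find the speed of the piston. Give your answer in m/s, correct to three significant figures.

ω = 2π·36/60 = 3.77 rad/s
For an in-line slider-crank, x = r cosθ + √(L² − r² sin²θ), so v = −rω sinθ·[1 + r cosθ/√(L² − r² sin²θ)].
With r = 0.0873 m, L = 0.3926 m, θ = 91.3°: √(L² − r² sin²θ) = 0.38278 m.
v = −0.0873·3.77·0.99974·[1 + 0.0873·-0.02269/0.38278] = -0.32733 m/s.
|v| = 0.32733 m/s.

0.327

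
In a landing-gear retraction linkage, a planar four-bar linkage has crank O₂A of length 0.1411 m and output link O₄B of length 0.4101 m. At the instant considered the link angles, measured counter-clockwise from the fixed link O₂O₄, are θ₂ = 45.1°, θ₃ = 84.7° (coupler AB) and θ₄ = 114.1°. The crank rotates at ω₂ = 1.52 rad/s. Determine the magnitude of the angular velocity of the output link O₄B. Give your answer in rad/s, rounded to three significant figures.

0.679

ω₂ = 1.52 rad/s
Differentiating the loop-closure r₂e^{iθ₂}+r₃e^{iθ₃}=r₁+r₄e^{iθ₄} gives r₂ω₂e^{iθ₂}+r₃ω₃e^{iθ₃}=r₄ω₄e^{iθ₄}.
Eliminating the other unknown: ω₄ = r₂ω₂ sin(θ₂−θ₃) / [r₄ sin(θ₄−θ₃)].
Numerator sine = -0.63742; denominator sine = +0.49090.
Result = 0.1411·1.52·(-0.63742) / (0.4101·(+0.49090)) = -0.67907 rad/s; magnitude 0.67907 rad/s.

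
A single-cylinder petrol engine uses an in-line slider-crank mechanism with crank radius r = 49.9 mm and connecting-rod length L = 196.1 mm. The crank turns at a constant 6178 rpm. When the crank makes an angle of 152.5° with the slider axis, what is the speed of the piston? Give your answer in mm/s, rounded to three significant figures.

ω = 2π·6178/60 = 647 rad/s
For an in-line slider-crank, x = r cosθ + √(L² − r² sin²θ), so v = −rω sinθ·[1 + r cosθ/√(L² − r² sin²θ)].
With r = 0.0499 m, L = 0.1961 m, θ = 152.5°: √(L² − r² sin²θ) = 0.19474 m.
v = −0.0499·647·0.46175·[1 + 0.0499·-0.88701/0.19474] = -11.519 m/s.
|v| = 11.519 m/s = 11519 mm/s.

11500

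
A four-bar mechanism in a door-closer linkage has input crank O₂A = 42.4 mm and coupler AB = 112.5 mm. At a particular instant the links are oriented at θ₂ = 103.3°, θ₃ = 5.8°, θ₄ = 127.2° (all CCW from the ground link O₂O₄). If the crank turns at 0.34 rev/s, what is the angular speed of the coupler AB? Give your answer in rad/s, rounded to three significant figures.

ω₂ = 2.136 rad/s (from 0.34 rev/s).
Differentiating the loop-closure r₂e^{iθ₂}+r₃e^{iθ₃}=r₁+r₄e^{iθ₄} gives r₂ω₂e^{iθ₂}+r₃ω₃e^{iθ₃}=r₄ω₄e^{iθ₄}.
Eliminating the other unknown: ω₃ = r₂ω₂ sin(θ₄−θ₂) / [r₃ sin(θ₃−θ₄)].
Numerator sine = +0.40514; denominator sine = -0.85355.
Result = 0.0424·2.136·(+0.40514) / (0.1125·(-0.85355)) = -0.38216 rad/s; magnitude 0.38216 rad/s.

0.382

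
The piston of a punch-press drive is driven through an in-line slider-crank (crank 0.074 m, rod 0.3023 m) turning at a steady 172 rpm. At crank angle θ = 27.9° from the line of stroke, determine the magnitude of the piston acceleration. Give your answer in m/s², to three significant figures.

ω = 2π·172/60 = 18.01 rad/s
x(θ) = r cosθ + √(L² − r² sin²θ); with ω constant, a = ω²·d²x/dθ².
d²x/dθ² = −r cosθ − r²(cos2θ)/√u − r⁴ sin²2θ/(4u^{3/2}),  u = L² − r² sin²θ = 0.0901863 m².
Substituting r = 0.074 m, L = 0.3023 m, θ = 27.9°: d²x/dθ² = -0.075837 m.
a = ω²·d²x/dθ² = (18.01)²·(-0.075837) = -24.604 m/s²;  |a| = 24.604 m/s².

24.6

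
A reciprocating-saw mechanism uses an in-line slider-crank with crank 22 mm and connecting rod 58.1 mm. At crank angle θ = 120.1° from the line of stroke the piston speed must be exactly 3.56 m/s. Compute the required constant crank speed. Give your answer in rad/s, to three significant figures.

For an in-line slider-crank, |v_piston| = rω|sinθ|·[1 + r cosθ/√(L² − r² sin²θ)].
With r = 0.022 m, L = 0.0581 m, θ = 120.1°: the bracketed kinematic factor |dx/dθ| = 0.015208 m.
ω = v/|dx/dθ| = 3.56/0.015208 = 234.09 rad/s.

234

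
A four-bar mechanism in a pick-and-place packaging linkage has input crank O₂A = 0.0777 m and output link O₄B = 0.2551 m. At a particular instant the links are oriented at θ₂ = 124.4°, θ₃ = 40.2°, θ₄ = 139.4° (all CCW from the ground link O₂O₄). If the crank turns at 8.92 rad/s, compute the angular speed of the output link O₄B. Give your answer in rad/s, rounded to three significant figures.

ω₂ = 8.92 rad/s
Differentiating the loop-closure r₂e^{iθ₂}+r₃e^{iθ₃}=r₁+r₄e^{iθ₄} gives r₂ω₂e^{iθ₂}+r₃ω₃e^{iθ₃}=r₄ω₄e^{iθ₄}.
Eliminating the other unknown: ω₄ = r₂ω₂ sin(θ₂−θ₃) / [r₄ sin(θ₄−θ₃)].
Numerator sine = +0.99488; denominator sine = +0.98714.
Result = 0.0777·8.92·(+0.99488) / (0.2551·(+0.98714)) = +2.7382 rad/s; magnitude 2.7382 rad/s.

2.74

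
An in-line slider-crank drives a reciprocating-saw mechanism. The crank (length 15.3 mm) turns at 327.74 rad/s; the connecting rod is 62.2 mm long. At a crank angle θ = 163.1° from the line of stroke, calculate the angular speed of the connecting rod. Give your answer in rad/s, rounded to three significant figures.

ω = 327.7 rad/s
The rod makes angle φ with the slider axis where L sinφ = r sinθ; differentiating, L cosφ·φ̇ = r ω cosθ.
L cosφ = √(L² − r² sin²θ) = 0.062041 m.
|ω_rod| = r ω |cosθ| / √(L² − r² sin²θ) = 0.0153·327.7·0.95681/0.062041 = 77.334 rad/s.

77.3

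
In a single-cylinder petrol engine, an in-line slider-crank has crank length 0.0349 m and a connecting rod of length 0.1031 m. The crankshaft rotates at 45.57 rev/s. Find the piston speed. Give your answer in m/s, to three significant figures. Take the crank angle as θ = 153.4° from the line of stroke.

ω = 2π·45.6 = 286.3 rad/s
For an in-line slider-crank, x = r cosθ + √(L² − r² sin²θ), so v = −rω sinθ·[1 + r cosθ/√(L² − r² sin²θ)].
With r = 0.0349 m, L = 0.1031 m, θ = 153.4°: √(L² − r² sin²θ) = 0.10191 m.
v = −0.0349·286.3·0.44776·[1 + 0.0349·-0.89415/0.10191] = -3.1042 m/s.
|v| = 3.1042 m/s.

3.10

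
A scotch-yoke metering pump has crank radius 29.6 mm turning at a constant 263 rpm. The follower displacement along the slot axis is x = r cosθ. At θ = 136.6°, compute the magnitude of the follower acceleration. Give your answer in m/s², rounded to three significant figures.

ω = 27.54 rad/s (from 263 rpm).
x = r cosθ ⇒ ẍ = −rω² cosθ (ω constant).
|a| = rω²|cosθ| = 0.0296·(27.54)²·|cos 136.6°| = 16.313 m/s².

16.3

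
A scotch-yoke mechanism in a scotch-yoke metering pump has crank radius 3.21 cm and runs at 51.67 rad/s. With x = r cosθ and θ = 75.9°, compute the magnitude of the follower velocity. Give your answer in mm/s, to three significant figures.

ω = 51.67 rad/s
x = r cosθ ⇒ ẋ = −rω sinθ.
|v| = rω|sinθ| = 0.0321·51.67·|sin 75.9°| = 1.6086 m/s = 1608.6 mm/s.

1610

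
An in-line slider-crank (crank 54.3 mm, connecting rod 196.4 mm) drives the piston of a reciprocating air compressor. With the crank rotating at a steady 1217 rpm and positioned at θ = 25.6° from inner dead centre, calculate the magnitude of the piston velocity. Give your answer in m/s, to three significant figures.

ω = 2π·1217/60 = 127.4 rad/s
For an in-line slider-crank, x = r cosθ + √(L² − r² sin²θ), so v = −rω sinθ·[1 + r cosθ/√(L² − r² sin²θ)].
With r = 0.0543 m, L = 0.1964 m, θ = 25.6°: √(L² − r² sin²θ) = 0.19499 m.
v = −0.0543·127.4·0.43209·[1 + 0.0543·0.90183/0.19499] = -3.741 m/s.
|v| = 3.741 m/s.

3.74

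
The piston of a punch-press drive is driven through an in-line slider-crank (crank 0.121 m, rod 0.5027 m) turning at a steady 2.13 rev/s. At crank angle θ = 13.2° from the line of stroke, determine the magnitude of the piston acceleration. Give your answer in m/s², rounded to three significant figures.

25.8

ω = 2π·2.13 = 13.38 rad/s
x(θ) = r cosθ + √(L² − r² sin²θ); with ω constant, a = ω²·d²x/dθ².
d²x/dθ² = −r cosθ − r²(cos2θ)/√u − r⁴ sin²2θ/(4u^{3/2}),  u = L² − r² sin²θ = 0.251944 m².
Substituting r = 0.121 m, L = 0.5027 m, θ = 13.2°: d²x/dθ² = -0.14401 m.
a = ω²·d²x/dθ² = (13.38)²·(-0.14401) = -25.794 m/s²;  |a| = 25.794 m/s².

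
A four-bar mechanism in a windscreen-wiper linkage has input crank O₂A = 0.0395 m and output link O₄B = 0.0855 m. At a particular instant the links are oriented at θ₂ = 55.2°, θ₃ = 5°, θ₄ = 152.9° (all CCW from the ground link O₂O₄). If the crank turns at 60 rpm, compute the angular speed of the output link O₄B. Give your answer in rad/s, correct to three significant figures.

4.20

ω₂ = 6.283 rad/s (from 60 rpm).
Differentiating the loop-closure r₂e^{iθ₂}+r₃e^{iθ₃}=r₁+r₄e^{iθ₄} gives r₂ω₂e^{iθ₂}+r₃ω₃e^{iθ₃}=r₄ω₄e^{iθ₄}.
Eliminating the other unknown: ω₄ = r₂ω₂ sin(θ₂−θ₃) / [r₄ sin(θ₄−θ₃)].
Numerator sine = +0.76828; denominator sine = +0.53140.
Result = 0.0395·6.283·(+0.76828) / (0.0855·(+0.53140)) = +4.1967 rad/s; magnitude 4.1967 rad/s.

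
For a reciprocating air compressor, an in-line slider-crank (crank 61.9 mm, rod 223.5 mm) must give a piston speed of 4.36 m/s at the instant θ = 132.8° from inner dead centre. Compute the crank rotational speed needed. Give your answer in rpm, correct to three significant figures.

For an in-line slider-crank, |v_piston| = rω|sinθ|·[1 + r cosθ/√(L² − r² sin²θ)].
With r = 0.0619 m, L = 0.2235 m, θ = 132.8°: the bracketed kinematic factor |dx/dθ| = 0.036689 m.
ω = v/|dx/dθ| = 4.36/0.036689 = 118.84 rad/s.
N = 60ω/(2π) = 1134.8 rpm.

1130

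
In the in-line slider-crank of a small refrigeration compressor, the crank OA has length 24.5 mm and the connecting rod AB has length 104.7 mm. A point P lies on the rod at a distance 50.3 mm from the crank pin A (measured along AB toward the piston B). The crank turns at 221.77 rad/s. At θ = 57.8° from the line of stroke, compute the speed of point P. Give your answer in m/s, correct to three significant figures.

5.11

ω = 221.8 rad/s.  Crank-pin speed |V_A| = rω = 5.4334 m/s, perpendicular to OA.
Rod angle: sinφ = −(r/L) sinθ ⇒ φ = -11.421°; ω_rod = −rω cosθ/√(L²−r²sin²θ) = -28.212 rad/s.
V_P = V_A + ω_rod × AP, with AP = 0.0503 m along the rod.
Components: V_Px = −rω sinθ − a·ω_rod·sinφ = -4.8787 m/s;  V_Py = rω cosθ + a·ω_rod·cosφ = +1.5043 m/s.
|V_P| = √(V_Px² + V_Py²) = 5.1053 m/s.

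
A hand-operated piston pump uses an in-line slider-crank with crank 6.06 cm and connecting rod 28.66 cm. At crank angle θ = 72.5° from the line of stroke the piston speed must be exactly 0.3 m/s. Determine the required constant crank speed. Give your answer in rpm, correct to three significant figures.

For an in-line slider-crank, |v_piston| = rω|sinθ|·[1 + r cosθ/√(L² − r² sin²θ)].
With r = 0.0606 m, L = 0.2866 m, θ = 72.5°: the bracketed kinematic factor |dx/dθ| = 0.061547 m.
ω = v/|dx/dθ| = 0.3/0.061547 = 4.8743 rad/s.
N = 60ω/(2π) = 46.546 rpm.

46.5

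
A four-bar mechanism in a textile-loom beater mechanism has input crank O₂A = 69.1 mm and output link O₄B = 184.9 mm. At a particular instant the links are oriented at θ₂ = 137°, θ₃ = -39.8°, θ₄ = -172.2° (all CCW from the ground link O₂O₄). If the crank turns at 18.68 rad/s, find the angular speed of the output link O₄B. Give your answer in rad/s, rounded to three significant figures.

0.528

ω₂ = 18.68 rad/s
Differentiating the loop-closure r₂e^{iθ₂}+r₃e^{iθ₃}=r₁+r₄e^{iθ₄} gives r₂ω₂e^{iθ₂}+r₃ω₃e^{iθ₃}=r₄ω₄e^{iθ₄}.
Eliminating the other unknown: ω₄ = r₂ω₂ sin(θ₂−θ₃) / [r₄ sin(θ₄−θ₃)].
Numerator sine = +0.05582; denominator sine = -0.73846.
Result = 0.0691·18.68·(+0.05582) / (0.1849·(-0.73846)) = -0.52771 rad/s; magnitude 0.52771 rad/s.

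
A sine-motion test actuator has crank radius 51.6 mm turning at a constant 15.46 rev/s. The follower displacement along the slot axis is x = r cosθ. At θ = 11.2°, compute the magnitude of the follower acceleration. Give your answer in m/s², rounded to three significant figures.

ω = 97.14 rad/s (from 15.46 rev/s).
x = r cosθ ⇒ ẍ = −rω² cosθ (ω constant).
|a| = rω²|cosθ| = 0.0516·(97.14)²·|cos 11.2°| = 477.61 m/s².

478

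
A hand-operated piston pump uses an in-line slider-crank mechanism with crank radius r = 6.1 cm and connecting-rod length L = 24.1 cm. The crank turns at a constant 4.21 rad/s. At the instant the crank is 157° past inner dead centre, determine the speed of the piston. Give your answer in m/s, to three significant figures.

ω = 4.21 rad/s
For an in-line slider-crank, x = r cosθ + √(L² − r² sin²θ), so v = −rω sinθ·[1 + r cosθ/√(L² − r² sin²θ)].
With r = 0.061 m, L = 0.241 m, θ = 157°: √(L² − r² sin²θ) = 0.23982 m.
v = −0.061·4.21·0.39073·[1 + 0.061·-0.92050/0.23982] = -0.076849 m/s.
|v| = 0.076849 m/s.

0.0768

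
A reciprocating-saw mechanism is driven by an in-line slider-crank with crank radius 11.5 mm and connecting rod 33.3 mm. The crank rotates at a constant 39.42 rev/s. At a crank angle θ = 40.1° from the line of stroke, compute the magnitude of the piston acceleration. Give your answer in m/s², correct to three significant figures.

ω = 2π·39.4 = 247.7 rad/s
x(θ) = r cosθ + √(L² − r² sin²θ); with ω constant, a = ω²·d²x/dθ².
d²x/dθ² = −r cosθ − r²(cos2θ)/√u − r⁴ sin²2θ/(4u^{3/2}),  u = L² − r² sin²θ = 0.00105402 m².
Substituting r = 0.0115 m, L = 0.0333 m, θ = 40.1°: d²x/dθ² = -0.009614 m.
a = ω²·d²x/dθ² = (247.7)²·(-0.009614) = -589.79 m/s²;  |a| = 589.79 m/s².

590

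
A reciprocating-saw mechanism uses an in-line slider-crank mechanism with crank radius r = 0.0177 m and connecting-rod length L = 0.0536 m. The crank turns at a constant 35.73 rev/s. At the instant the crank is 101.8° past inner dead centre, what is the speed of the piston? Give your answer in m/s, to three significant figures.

3.61

ω = 2π·35.7 = 224.5 rad/s
For an in-line slider-crank, x = r cosθ + √(L² − r² sin²θ), so v = −rω sinθ·[1 + r cosθ/√(L² − r² sin²θ)].
With r = 0.0177 m, L = 0.0536 m, θ = 101.8°: √(L² − r² sin²θ) = 0.050722 m.
v = −0.0177·224.5·0.97887·[1 + 0.0177·-0.20450/0.050722] = -3.6121 m/s.
|v| = 3.6121 m/s.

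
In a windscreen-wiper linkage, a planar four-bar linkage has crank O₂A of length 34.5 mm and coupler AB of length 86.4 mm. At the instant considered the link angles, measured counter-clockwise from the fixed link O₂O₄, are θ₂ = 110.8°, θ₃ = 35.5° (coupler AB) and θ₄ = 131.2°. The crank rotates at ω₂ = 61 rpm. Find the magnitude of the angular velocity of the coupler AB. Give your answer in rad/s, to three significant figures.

0.894

ω₂ = 6.388 rad/s (from 61 rpm).
Differentiating the loop-closure r₂e^{iθ₂}+r₃e^{iθ₃}=r₁+r₄e^{iθ₄} gives r₂ω₂e^{iθ₂}+r₃ω₃e^{iθ₃}=r₄ω₄e^{iθ₄}.
Eliminating the other unknown: ω₃ = r₂ω₂ sin(θ₄−θ₂) / [r₃ sin(θ₃−θ₄)].
Numerator sine = +0.34857; denominator sine = -0.99506.
Result = 0.0345·6.388·(+0.34857) / (0.0864·(-0.99506)) = -0.89353 rad/s; magnitude 0.89353 rad/s.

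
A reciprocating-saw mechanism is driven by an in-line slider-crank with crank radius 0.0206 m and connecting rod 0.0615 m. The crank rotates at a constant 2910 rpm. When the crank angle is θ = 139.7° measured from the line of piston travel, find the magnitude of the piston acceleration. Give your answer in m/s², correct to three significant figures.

1330

ω = 2π·2910/60 = 304.7 rad/s
x(θ) = r cosθ + √(L² − r² sin²θ); with ω constant, a = ω²·d²x/dθ².
d²x/dθ² = −r cosθ − r²(cos2θ)/√u − r⁴ sin²2θ/(4u^{3/2}),  u = L² − r² sin²θ = 0.00360472 m².
Substituting r = 0.0206 m, L = 0.0615 m, θ = 139.7°: d²x/dθ² = +0.014354 m.
a = ω²·d²x/dθ² = (304.7)²·(+0.014354) = +1333 m/s²;  |a| = 1333 m/s².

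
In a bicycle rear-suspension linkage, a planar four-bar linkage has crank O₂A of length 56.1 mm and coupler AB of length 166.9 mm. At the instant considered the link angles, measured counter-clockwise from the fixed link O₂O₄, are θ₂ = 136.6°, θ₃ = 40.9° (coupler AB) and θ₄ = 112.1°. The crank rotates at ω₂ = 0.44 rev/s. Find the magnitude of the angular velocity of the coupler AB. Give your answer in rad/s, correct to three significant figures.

0.407

ω₂ = 2.765 rad/s (from 0.44 rev/s).
Differentiating the loop-closure r₂e^{iθ₂}+r₃e^{iθ₃}=r₁+r₄e^{iθ₄} gives r₂ω₂e^{iθ₂}+r₃ω₃e^{iθ₃}=r₄ω₄e^{iθ₄}.
Eliminating the other unknown: ω₃ = r₂ω₂ sin(θ₄−θ₂) / [r₃ sin(θ₃−θ₄)].
Numerator sine = -0.41469; denominator sine = -0.94665.
Result = 0.0561·2.765·(-0.41469) / (0.1669·(-0.94665)) = +0.40708 rad/s; magnitude 0.40708 rad/s.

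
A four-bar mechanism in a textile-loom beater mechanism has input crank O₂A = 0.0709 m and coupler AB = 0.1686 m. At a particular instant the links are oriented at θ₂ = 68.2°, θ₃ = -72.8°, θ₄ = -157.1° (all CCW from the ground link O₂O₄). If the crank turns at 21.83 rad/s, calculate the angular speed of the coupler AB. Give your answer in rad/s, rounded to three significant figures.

6.56

ω₂ = 21.83 rad/s
Differentiating the loop-closure r₂e^{iθ₂}+r₃e^{iθ₃}=r₁+r₄e^{iθ₄} gives r₂ω₂e^{iθ₂}+r₃ω₃e^{iθ₃}=r₄ω₄e^{iθ₄}.
Eliminating the other unknown: ω₃ = r₂ω₂ sin(θ₄−θ₂) / [r₃ sin(θ₃−θ₄)].
Numerator sine = +0.71080; denominator sine = +0.99506.
Result = 0.0709·21.83·(+0.71080) / (0.1686·(+0.99506)) = +6.5576 rad/s; magnitude 6.5576 rad/s.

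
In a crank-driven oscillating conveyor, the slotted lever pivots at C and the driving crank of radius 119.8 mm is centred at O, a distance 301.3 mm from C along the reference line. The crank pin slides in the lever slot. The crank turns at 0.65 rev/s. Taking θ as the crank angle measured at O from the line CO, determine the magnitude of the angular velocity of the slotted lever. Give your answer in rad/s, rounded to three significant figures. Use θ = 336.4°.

ω = 4.084 rad/s (from 0.65 rev/s).
Crank pin A relative to C: A = (d + r cosθ, r sinθ); lever angle φ = atan2(r sinθ, d + r cosθ).
Differentiating tanφ: φ̇ = rω(d cosθ + r)/(d² + r² + 2dr cosθ).
d² + r² + 2dr cosθ = |CA|² = 0.171287 m²;  d cosθ + r = +0.3959 m.
|ω_lever| = |0.1198·4.084·+0.3959| / 0.171287 = 1.1309 rad/s.

1.13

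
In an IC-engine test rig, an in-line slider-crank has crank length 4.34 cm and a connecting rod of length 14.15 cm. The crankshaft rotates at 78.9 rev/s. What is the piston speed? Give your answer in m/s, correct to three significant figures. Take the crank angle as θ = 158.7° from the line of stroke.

ω = 2π·78.9 = 495.7 rad/s
For an in-line slider-crank, x = r cosθ + √(L² − r² sin²θ), so v = −rω sinθ·[1 + r cosθ/√(L² − r² sin²θ)].
With r = 0.0434 m, L = 0.1415 m, θ = 158.7°: √(L² − r² sin²θ) = 0.14062 m.
v = −0.0434·495.7·0.36325·[1 + 0.0434·-0.93169/0.14062] = -5.5681 m/s.
|v| = 5.5681 m/s.

5.57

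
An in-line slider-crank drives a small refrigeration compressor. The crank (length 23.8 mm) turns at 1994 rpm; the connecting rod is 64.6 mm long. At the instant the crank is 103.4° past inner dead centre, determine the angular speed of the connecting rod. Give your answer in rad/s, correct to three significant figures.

19.1

ω = 208.8 rad/s (converted from 1994 rpm).
The rod makes angle φ with the slider axis where L sinφ = r sinθ; differentiating, L cosφ·φ̇ = r ω cosθ.
L cosφ = √(L² − r² sin²θ) = 0.060309 m.
|ω_rod| = r ω |cosθ| / √(L² − r² sin²θ) = 0.0238·208.8·0.23175/0.060309 = 19.097 rad/s.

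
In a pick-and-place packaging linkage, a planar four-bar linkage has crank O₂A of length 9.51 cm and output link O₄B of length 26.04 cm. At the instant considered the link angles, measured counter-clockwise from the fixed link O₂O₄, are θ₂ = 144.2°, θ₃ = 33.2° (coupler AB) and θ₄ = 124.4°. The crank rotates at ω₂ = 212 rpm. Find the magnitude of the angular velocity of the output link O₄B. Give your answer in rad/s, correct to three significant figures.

7.57

ω₂ = 22.2 rad/s (from 212 rpm).
Differentiating the loop-closure r₂e^{iθ₂}+r₃e^{iθ₃}=r₁+r₄e^{iθ₄} gives r₂ω₂e^{iθ₂}+r₃ω₃e^{iθ₃}=r₄ω₄e^{iθ₄}.
Eliminating the other unknown: ω₄ = r₂ω₂ sin(θ₂−θ₃) / [r₄ sin(θ₄−θ₃)].
Numerator sine = +0.93358; denominator sine = +0.99978.
Result = 0.0951·22.2·(+0.93358) / (0.2604·(+0.99978)) = +7.571 rad/s; magnitude 7.571 rad/s.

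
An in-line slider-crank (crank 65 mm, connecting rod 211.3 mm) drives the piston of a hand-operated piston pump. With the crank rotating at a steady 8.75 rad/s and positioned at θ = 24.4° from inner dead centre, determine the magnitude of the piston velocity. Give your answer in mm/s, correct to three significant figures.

301

ω = 8.75 rad/s
For an in-line slider-crank, x = r cosθ + √(L² − r² sin²θ), so v = −rω sinθ·[1 + r cosθ/√(L² − r² sin²θ)].
With r = 0.065 m, L = 0.2113 m, θ = 24.4°: √(L² − r² sin²θ) = 0.20959 m.
v = −0.065·8.75·0.41310·[1 + 0.065·0.91068/0.20959] = -0.30131 m/s.
|v| = 0.30131 m/s = 301.31 mm/s.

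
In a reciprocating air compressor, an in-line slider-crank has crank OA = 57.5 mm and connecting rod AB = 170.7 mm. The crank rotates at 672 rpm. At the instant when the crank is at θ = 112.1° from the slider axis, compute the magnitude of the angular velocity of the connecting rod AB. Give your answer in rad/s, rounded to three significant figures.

ω = 70.37 rad/s (converted from 672 rpm).
The rod makes angle φ with the slider axis where L sinφ = r sinθ; differentiating, L cosφ·φ̇ = r ω cosθ.
L cosφ = √(L² − r² sin²θ) = 0.16217 m.
|ω_rod| = r ω |cosθ| / √(L² − r² sin²θ) = 0.0575·70.37·0.37622/0.16217 = 9.3871 rad/s.

9.39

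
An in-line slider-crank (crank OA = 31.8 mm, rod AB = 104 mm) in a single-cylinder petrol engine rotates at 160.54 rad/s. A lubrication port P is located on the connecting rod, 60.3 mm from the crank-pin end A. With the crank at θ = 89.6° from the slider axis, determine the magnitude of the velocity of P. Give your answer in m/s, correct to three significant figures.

5.11

ω = 160.5 rad/s.  Crank-pin speed |V_A| = rω = 5.1052 m/s, perpendicular to OA.
Rod angle: sinφ = −(r/L) sinθ ⇒ φ = -17.804°; ω_rod = −rω cosθ/√(L²−r²sin²θ) = -0.35994 rad/s.
V_P = V_A + ω_rod × AP, with AP = 0.0603 m along the rod.
Components: V_Px = −rω sinθ − a·ω_rod·sinφ = -5.1117 m/s;  V_Py = rω cosθ + a·ω_rod·cosφ = +0.014976 m/s.
|V_P| = √(V_Px² + V_Py²) = 5.1117 m/s.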